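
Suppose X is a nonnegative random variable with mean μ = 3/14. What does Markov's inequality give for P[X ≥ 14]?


μ = E[X] = 3/14, a = 14.
Markov: P[X ≥ 14] ≤ μ/a = (3/14)/14 = 3/196.
Numerically: ≈ 0.015306.
(Since a = 14 > μ = 0.214286, the bound 3/196 is < 1 and informative.)

P[X ≥ 14] ≤ 3/196 ≈ 0.015306.


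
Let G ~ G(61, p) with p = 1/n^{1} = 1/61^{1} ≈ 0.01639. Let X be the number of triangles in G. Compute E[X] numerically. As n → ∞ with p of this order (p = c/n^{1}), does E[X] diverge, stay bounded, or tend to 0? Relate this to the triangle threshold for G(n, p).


Number of potential triangles: C(61, 3) = 35990.
Each occurs with probability p³ ≈ (0.01639)³ ≈ 4.405655e-06.
By linearity: E[X] = C(61, 3)·p³ ≈ 35990 · 4.405655e-06 ≈ 0.1586.
Here α = 1, so p = 1/n is exactly at the triangle threshold p ~ 1/n. Asymptotically E[X] → c³/6 = 1³/6 = 1/6 ≈ 0.1667, a bounded constant. In this regime the triangle count is asymptotically Poisson(c³/6).

E[X] ≈ 0.1586; in regime p = Θ(1/n^{1}) E[X] stays bounded (at the triangle threshold p ~ 1/n).


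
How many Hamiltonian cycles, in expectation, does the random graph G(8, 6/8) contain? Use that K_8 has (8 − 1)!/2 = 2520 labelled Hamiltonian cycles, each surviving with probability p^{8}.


K_8 has (8 − 1)!/2 = 2520 labelled Hamiltonian cycles.
For each such Hamiltonian cycle H, let X_H = 1 if all 8 edges of H are present in G. Then P[X_H = 1] = p^{8} = (3/4)^{8} = 6561/65536.
By linearity of expectation: E[X] = Σ_H E[X_H] = 2520 · p^{8} = 2520 · 6561/65536 = 2066715/8192.
Numerically: E[X] ≈ 252.28.

E[X] = 2520 · (3/4)^{8} = 2066715/8192 ≈ 252.28.


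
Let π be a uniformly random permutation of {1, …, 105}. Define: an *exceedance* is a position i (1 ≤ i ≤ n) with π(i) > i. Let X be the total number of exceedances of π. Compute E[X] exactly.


Write X = Σ_{i=1}^{105} X_i, where X_i = 1_{π(i) > i}.
For each fixed i, π(i) is uniform over {1, …, 105} (marginal of a uniform permutation), so P[π(i) > i] = (n − i)/n. Summing: Σ_{i=1}^{105} (n − i)/n = (0 + 1 + … + 104)/105 = 105(105 − 1)/(2·105) = (105 − 1)/2.
Hence E[X] = Σ_{i=1}^{105} (105 − i)/105 = 52 ≈ 52.00000.

E[X] = 52 = 52.00000.


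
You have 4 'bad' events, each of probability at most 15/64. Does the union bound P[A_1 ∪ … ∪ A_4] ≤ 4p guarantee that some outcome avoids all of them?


Union bound: P[∪_{i=1}^{4} A_i] ≤ Σ_i P[A_i] ≤ 4·p = 4·(15/64) = 15/16.
Numerically: 15/16 ≈ 0.9375.
Is 15/16 < 1? YES.
Since P[∪ A_i] ≤ 15/16 < 1, the complement has P[∩ A_i^c] ≥ 1 − 15/16 = 1/16 > 0, so some outcome avoids every A_i.

4·p = 15/16 ≈ 0.9375; existence CERTIFIED by the union bound.


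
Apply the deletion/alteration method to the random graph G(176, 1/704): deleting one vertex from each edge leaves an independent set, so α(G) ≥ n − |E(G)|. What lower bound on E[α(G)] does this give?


E[|E(G)|] = C(176, 2)·p = 15400 · (1/704) = 175/8.
E[α(G)] ≥ n − E[|E(G)|] = 176 − 175/8 = 1233/8.
Numerically: ≈ 154.125000.
(This is only a lower bound; the true E[α(G)] may be larger.)

E[α(G)] ≥ 1233/8 ≈ 154.125000.


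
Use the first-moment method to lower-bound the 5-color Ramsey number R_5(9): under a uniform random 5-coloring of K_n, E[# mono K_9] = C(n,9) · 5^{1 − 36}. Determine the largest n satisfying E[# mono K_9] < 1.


We need C(n, 9) · 5^{1 − 36} < 1, i.e. C(n, 9) < 5^{36 − 1} = 2910383045673370361328125.
Check values of n near the boundary:
  n = 2169: C(2169, 9) = 2879753360044504243499683; 2879753360044504243499683 < 2910383045673370361328125? YES
  n = 2170: C(2170, 9) = 2891746779868845075610510; 2891746779868845075610510 < 2910383045673370361328125? YES
  n = 2171: C(2171, 9) = 2903784578674959601827205; 2903784578674959601827205 < 2910383045673370361328125? YES
  n = 2172: C(2172, 9) = 2915866900084148060642020; 2915866900084148060642020 < 2910383045673370361328125? NO
  n = 2173: C(2173, 9) = 2927993888115921319674265; 2927993888115921319674265 < 2910383045673370361328125? NO
The largest n with C(n, 9) < 2910383045673370361328125 is n = 2171 (where E[X] = 580756915734991920365441/582076609134674072265625 ≈ 0.99773). Hence R_5(9) > 2171, i.e. R_5(9) ≥ 2172.

Largest n = 2171; hence R_5(9) > 2171.


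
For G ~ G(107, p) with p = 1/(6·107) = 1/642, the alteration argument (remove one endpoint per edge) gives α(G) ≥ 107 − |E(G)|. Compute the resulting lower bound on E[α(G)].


E[|E(G)|] = C(107, 2)·p = 5671 · (1/642) = 53/6.
E[α(G)] ≥ n − E[|E(G)|] = 107 − 53/6 = 589/6.
Numerically: ≈ 98.1667.
(This is only a lower bound; the true E[α(G)] may be larger.)

E[α(G)] ≥ 589/6 ≈ 98.1667.


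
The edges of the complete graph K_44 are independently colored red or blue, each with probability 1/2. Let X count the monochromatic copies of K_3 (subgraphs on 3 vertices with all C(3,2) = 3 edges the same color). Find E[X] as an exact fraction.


Let X = Σ_S X_S over the C(44, 3) = 13244 subsets S of size 3, where X_S = 1 if the K_3 on S is monochromatic.
For a fixed S, the K_3 on S has C(3, 2) = 3 edges. P[all 3 edges red] = (1/2)^3, and likewise for blue, so P[monochromatic] = 2·(1/2)^3 = 2^{1 − 3} = 1/4.
By linearity of expectation: E[X] = C(44, 3) · 2^{1 − 3} = 13244 · 1/4 = 3311.
Numerically: E[X] ≈ 3311.000.

E[X] = C(44,3)·2^(1−C(3,2)) = 3311 ≈ 3311.000.


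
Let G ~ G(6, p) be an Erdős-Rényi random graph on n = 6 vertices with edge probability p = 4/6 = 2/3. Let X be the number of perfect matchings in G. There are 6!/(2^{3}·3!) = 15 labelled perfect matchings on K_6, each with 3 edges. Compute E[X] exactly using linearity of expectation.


K_6 has 6!/(2^{3}·3!) = 15 labelled perfect matchings.
For each such perfect matching H, let X_H = 1 if all 3 edges of H are present in G. Then P[X_H = 1] = p^{3} = (2/3)^{3} = 8/27.
Summing the indicators: E[X] = Σ_H E[X_H] = 15 · p^{3} = 15 · 8/27 = 40/9.
Numerically: E[X] ≈ 4.4444.

E[X] = 15 · (2/3)^{3} = 40/9 ≈ 4.4444.


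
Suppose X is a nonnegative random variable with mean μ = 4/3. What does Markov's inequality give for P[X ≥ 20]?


μ = E[X] = 4/3, a = 20.
Markov: P[X ≥ 20] ≤ μ/a = (4/3)/20 = 1/15.
Numerically: ≈ 0.066667.
(Since a = 20 > μ = 1.333333, the bound 1/15 is < 1 and informative.)

P[X ≥ 20] ≤ 1/15 ≈ 0.066667.


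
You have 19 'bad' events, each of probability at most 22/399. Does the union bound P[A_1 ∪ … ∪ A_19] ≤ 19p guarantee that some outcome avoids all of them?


Union bound: P[∪_{i=1}^{19} A_i] ≤ Σ_i P[A_i] ≤ 19·p = 19·(22/399) = 22/21.
Numerically: 22/21 ≈ 1.047619.
Is 22/21 < 1? NO.
Since the bound 22/21 is ≥ 1, the union bound is uninformative here; it does NOT by itself certify existence.

19·p = 22/21 ≈ 1.047619; existence NOT certified by the union bound.


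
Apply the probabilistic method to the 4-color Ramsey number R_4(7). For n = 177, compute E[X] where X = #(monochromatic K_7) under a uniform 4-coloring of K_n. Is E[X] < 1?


E[X] = C(177, 7) · 4^{1 − 21} = 957664425960 · 4^{−20} = 957664425960/1099511627776.
As a reduced fraction: E[X] = 119708053245/137438953472 ≈ 0.870991.
Is E[X] < 1? YES.
Since E[X] < 1, there exists a 4-coloring of K_{177} with no monochromatic K_7; hence R_4(7) > 177.

E[X] = 119708053245/137438953472 ≈ 0.870991; E[X] < 1, so R_4(7) > 177.


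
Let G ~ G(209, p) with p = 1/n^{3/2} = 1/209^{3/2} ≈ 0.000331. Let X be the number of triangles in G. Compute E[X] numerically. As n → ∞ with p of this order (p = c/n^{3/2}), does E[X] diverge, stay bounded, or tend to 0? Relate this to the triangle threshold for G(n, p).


Number of potential triangles: C(209, 3) = 1499784.
Each occurs with probability p³ ≈ (0.000331)³ ≈ 3.62528e-11.
By linearity: E[X] = C(209, 3)·p³ ≈ 1499784 · 3.62528e-11 ≈ 0.000.
Since α = 3/2 > 1, p = c/n^{3/2} = o(1/n) is below the triangle threshold p ~ 1/n. Asymptotically E[X] ~ (c³/6)·n^{3(1−α)} = (1³/6)·n^{-1.5} → 0, so by Markov's inequality G has no triangles w.h.p.

E[X] ≈ 0.000; in regime p = Θ(1/n^{3/2}) E[X] tends to 0 (below the triangle threshold p ~ 1/n).


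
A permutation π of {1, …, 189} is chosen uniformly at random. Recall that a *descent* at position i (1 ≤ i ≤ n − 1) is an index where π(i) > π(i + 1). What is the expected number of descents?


Write X = Σ X_I over i = 1, …, 188, with X_I the indicator of one descent.
There are 188 indicators.
For each fixed i, the pair (π(i), π(i+1)) is a uniformly random ordered pair of distinct values from {1, …, 189}; by symmetry P[π(i) > π(i+1)] = 1/2.
By linearity: E[X] = 188 · (1/2) = (189 − 1) · (1/2) = 94 ≈ 94.0000.

E[X] = 94 = 94.0000.


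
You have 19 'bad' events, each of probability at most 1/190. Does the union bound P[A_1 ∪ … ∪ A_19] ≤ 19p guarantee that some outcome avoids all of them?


Union bound: P[∪_{i=1}^{19} A_i] ≤ Σ_i P[A_i] ≤ 19·p = 19·(1/190) = 1/10.
Numerically: 1/10 ≈ 0.1000000.
Is 1/10 < 1? YES.
Since P[∪ A_i] ≤ 1/10 < 1, the complement has P[∩ A_i^c] ≥ 1 − 1/10 = 9/10 > 0, so some outcome avoids every A_i.

19·p = 1/10 ≈ 0.1000000; existence CERTIFIED by the union bound.


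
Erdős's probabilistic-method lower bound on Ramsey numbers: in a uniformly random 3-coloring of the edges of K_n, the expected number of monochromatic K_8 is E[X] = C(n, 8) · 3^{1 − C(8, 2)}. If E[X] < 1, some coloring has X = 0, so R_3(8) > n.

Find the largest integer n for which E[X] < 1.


We need C(n, 8) · 3^{1 − 28} < 1, i.e. C(n, 8) < 3^{28 − 1} = 7625597484987.
Check values of n near the boundary:
  n = 152: C(152, 8) = 5859727868575; 5859727868575 < 7625597484987? YES
  n = 153: C(153, 8) = 6183023199255; 6183023199255 < 7625597484987? YES
  n = 154: C(154, 8) = 6521818990995; 6521818990995 < 7625597484987? YES
  n = 155: C(155, 8) = 6876747915675; 6876747915675 < 7625597484987? YES
  n = 156: C(156, 8) = 7248464019225; 7248464019225 < 7625597484987? YES
  n = 157: C(157, 8) = 7637643295425; 7637643295425 < 7625597484987? NO
The largest n with C(n, 8) < 7625597484987 is n = 156 (where E[X] = 805384891025/847288609443 ≈ 0.9505437). Hence R_3(8) > 156, i.e. R_3(8) ≥ 157.

Largest n = 156; hence R_3(8) > 156.


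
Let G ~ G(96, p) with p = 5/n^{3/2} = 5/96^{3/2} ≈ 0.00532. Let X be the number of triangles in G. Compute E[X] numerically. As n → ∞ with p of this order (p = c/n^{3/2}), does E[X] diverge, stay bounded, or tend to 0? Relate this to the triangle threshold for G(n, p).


Number of potential triangles: C(96, 3) = 142880.
Each occurs with probability p³ ≈ (0.00532)³ ≈ 1.50207e-07.
By linearity: E[X] = C(96, 3)·p³ ≈ 142880 · 1.50207e-07 ≈ 0.021.
Since α = 3/2 > 1, p = c/n^{3/2} = o(1/n) is below the triangle threshold p ~ 1/n. Asymptotically E[X] ~ (c³/6)·n^{3(1−α)} = (5³/6)·n^{-1.5} → 0, so by Markov's inequality G has no triangles w.h.p.

E[X] ≈ 0.021; in regime p = Θ(1/n^{3/2}) E[X] tends to 0 (below the triangle threshold p ~ 1/n).


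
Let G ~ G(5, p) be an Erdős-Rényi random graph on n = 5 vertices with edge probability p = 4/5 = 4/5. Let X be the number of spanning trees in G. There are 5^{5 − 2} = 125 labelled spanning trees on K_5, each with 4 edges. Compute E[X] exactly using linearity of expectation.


K_5 has 5^{5 − 2} = 125 labelled spanning trees.
For each such spanning tree H, let X_H = 1 if all 4 edges of H are present in G. Then P[X_H = 1] = p^{4} = (4/5)^{4} = 256/625.
By linearity of expectation: E[X] = Σ_H E[X_H] = 125 · p^{4} = 125 · 256/625 = 256/5.
Numerically: E[X] ≈ 51.2.

E[X] = 125 · (4/5)^{4} = 256/5 ≈ 51.2.


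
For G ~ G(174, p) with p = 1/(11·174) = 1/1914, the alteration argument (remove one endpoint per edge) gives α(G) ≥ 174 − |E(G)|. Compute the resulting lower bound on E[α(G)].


E[|E(G)|] = C(174, 2)·p = 15051 · (1/1914) = 173/22.
E[α(G)] ≥ n − E[|E(G)|] = 174 − 173/22 = 3655/22.
Numerically: ≈ 166.136.
(This is only a lower bound; the true E[α(G)] may be larger.)

E[α(G)] ≥ 3655/22 ≈ 166.136.


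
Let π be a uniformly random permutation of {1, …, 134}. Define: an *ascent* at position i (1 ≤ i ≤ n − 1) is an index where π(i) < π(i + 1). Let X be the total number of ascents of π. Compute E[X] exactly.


Write X = Σ X_I over i = 1, …, 133, with X_I the indicator of one ascent.
There are 133 indicators.
For each fixed i, the pair (π(i), π(i+1)) is a uniformly random ordered pair of distinct values from {1, …, 134}; by symmetry P[π(i) < π(i+1)] = 1/2.
By linearity: E[X] = 133 · (1/2) = (134 − 1) · (1/2) = 133/2 ≈ 66.500000.

E[X] = 133/2 = 66.500000.


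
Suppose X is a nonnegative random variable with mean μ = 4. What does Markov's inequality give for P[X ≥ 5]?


μ = E[X] = 4, a = 5.
Markov: P[X ≥ 5] ≤ μ/a = (4)/5 = 4/5.
Numerically: ≈ 0.80000.
(Since a = 5 > μ = 4.00000, the bound 4/5 is < 1 and informative.)

P[X ≥ 5] ≤ 4/5 ≈ 0.80000.


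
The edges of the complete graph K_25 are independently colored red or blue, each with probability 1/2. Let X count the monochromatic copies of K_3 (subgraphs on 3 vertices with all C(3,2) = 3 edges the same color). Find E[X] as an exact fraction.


Let X = Σ_S X_S over the C(25, 3) = 2300 subsets S of size 3, where X_S = 1 if the K_3 on S is monochromatic.
For a fixed S, the K_3 on S has C(3, 2) = 3 edges. P[all 3 edges red] = (1/2)^3, and likewise for blue, so P[monochromatic] = 2·(1/2)^3 = 2^{1 − 3} = 1/4.
By linearity: E[X] = C(25, 3) · 2^{1 − 3} = 2300 · 1/4 = 575.
Numerically: E[X] ≈ 575.00000.

E[X] = C(25,3)·2^(1−C(3,2)) = 575 ≈ 575.00000.


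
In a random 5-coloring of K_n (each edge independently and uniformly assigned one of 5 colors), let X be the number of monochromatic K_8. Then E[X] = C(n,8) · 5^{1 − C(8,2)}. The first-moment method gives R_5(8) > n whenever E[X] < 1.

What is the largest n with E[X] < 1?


We need C(n, 8) · 5^{1 − 28} < 1, i.e. C(n, 8) < 5^{28 − 1} = 7450580596923828125.
Check values of n near the boundary:
  n = 859: C(859, 8) = 7115855595170747139; 7115855595170747139 < 7450580596923828125? YES
  n = 860: C(860, 8) = 7182671140665308145; 7182671140665308145 < 7450580596923828125? YES
  n = 861: C(861, 8) = 7250034996615275865; 7250034996615275865 < 7450580596923828125? YES
  n = 862: C(862, 8) = 7317951015318931845; 7317951015318931845 < 7450580596923828125? YES
  n = 863: C(863, 8) = 7386423071602617757; 7386423071602617757 < 7450580596923828125? YES
  n = 864: C(864, 8) = 7455455062926006708; 7455455062926006708 < 7450580596923828125? NO
The largest n with C(n, 8) < 7450580596923828125 is n = 863 (where E[X] = 7386423071602617757/7450580596923828125 ≈ 0.991389). Hence R_5(8) > 863, i.e. R_5(8) ≥ 864.

Largest n = 863; hence R_5(8) > 863.


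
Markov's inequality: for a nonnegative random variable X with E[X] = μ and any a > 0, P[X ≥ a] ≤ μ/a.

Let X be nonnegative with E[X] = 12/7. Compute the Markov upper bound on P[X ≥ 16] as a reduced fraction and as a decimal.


μ = E[X] = 12/7, a = 16.
Markov: P[X ≥ 16] ≤ μ/a = (12/7)/16 = 3/28.
Numerically: ≈ 0.1071.
(Since a = 16 > μ = 1.7143, the bound 3/28 is < 1 and informative.)

P[X ≥ 16] ≤ 3/28 ≈ 0.1071.


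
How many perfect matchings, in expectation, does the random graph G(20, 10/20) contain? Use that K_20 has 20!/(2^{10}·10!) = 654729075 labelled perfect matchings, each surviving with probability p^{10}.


K_20 has 20!/(2^{10}·10!) = 654729075 labelled perfect matchings.
For each such perfect matching H, let X_H = 1 if all 10 edges of H are present in G. Then P[X_H = 1] = p^{10} = (1/2)^{10} = 1/1024.
By linearity of expectation: E[X] = Σ_H E[X_H] = 654729075 · p^{10} = 654729075 · 1/1024 = 654729075/1024.
Numerically: E[X] ≈ 6.39e+05.

E[X] = 654729075 · (1/2)^{10} = 654729075/1024 ≈ 6.39e+05.


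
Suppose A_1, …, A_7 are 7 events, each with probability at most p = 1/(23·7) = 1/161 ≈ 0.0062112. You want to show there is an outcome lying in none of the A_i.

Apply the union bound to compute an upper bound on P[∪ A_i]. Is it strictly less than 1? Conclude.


Union bound: P[∪_{i=1}^{7} A_i] ≤ Σ_i P[A_i] ≤ 7·p = 7·(1/161) = 1/23.
Numerically: 1/23 ≈ 0.0434783.
Is 1/23 < 1? YES.
Since P[∪ A_i] ≤ 1/23 < 1, the complement has P[∩ A_i^c] ≥ 1 − 1/23 = 22/23 > 0, so some outcome avoids every A_i.

7·p = 1/23 ≈ 0.0434783; existence CERTIFIED by the union bound.


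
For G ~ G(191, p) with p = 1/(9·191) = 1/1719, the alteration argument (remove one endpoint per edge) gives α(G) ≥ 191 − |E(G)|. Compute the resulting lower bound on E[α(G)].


E[|E(G)|] = C(191, 2)·p = 18145 · (1/1719) = 95/9.
E[α(G)] ≥ n − E[|E(G)|] = 191 − 95/9 = 1624/9.
Numerically: ≈ 180.444444.
(This is only a lower bound; the true E[α(G)] may be larger.)

E[α(G)] ≥ 1624/9 ≈ 180.444444.


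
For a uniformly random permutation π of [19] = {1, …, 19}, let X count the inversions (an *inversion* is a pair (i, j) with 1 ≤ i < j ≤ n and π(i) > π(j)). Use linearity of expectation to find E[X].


Write X = Σ X_I over the C(19, 2) = 171 pairs i < j, with X_I the indicator of one inversion.
There are 171 indicators.
For each fixed pair i < j, the values π(i) and π(j) are two distinct elements of {1, …, 19} in uniformly random order; by symmetry P[π(i) > π(j)] = 1/2.
By linearity: E[X] = 171 · (1/2) = C(19, 2) · (1/2) = 171/2 = 171/2 ≈ 85.5000.

E[X] = 171/2 = 85.5000.


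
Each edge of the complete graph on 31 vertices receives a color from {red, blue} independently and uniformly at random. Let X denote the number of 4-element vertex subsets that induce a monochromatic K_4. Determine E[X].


Let X = Σ_S X_S over the C(31, 4) = 31465 subsets S of size 4, where X_S = 1 if the K_4 on S is monochromatic.
For a fixed S, the K_4 on S has C(4, 2) = 6 edges. P[all 6 edges red] = (1/2)^6, and likewise for blue, so P[monochromatic] = 2·(1/2)^6 = 2^{1 − 6} = 1/32.
By linearity of expectation: E[X] = C(31, 4) · 2^{1 − 6} = 31465 · 1/32 = 31465/32.
Numerically: E[X] ≈ 983.2812.

E[X] = C(31,4)·2^(1−C(4,2)) = 31465/32 ≈ 983.2812.


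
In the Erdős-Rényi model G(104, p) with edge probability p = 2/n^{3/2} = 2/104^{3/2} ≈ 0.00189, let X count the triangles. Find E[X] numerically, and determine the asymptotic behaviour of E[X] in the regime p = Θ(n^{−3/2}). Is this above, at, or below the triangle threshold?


Number of potential triangles: C(104, 3) = 182104.
Each occurs with probability p³ ≈ (0.00189)³ ≈ 6.70564e-09.
By linearity: E[X] = C(104, 3)·p³ ≈ 182104 · 6.70564e-09 ≈ 0.001.
Since α = 3/2 > 1, p = c/n^{3/2} = o(1/n) is below the triangle threshold p ~ 1/n. Asymptotically E[X] ~ (c³/6)·n^{3(1−α)} = (2³/6)·n^{-1.5} → 0, so by Markov's inequality G has no triangles w.h.p.

E[X] ≈ 0.001; in regime p = Θ(1/n^{3/2}) E[X] tends to 0 (below the triangle threshold p ~ 1/n).


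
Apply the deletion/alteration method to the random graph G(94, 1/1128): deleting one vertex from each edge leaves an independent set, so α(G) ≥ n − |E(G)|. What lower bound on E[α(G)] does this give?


E[|E(G)|] = C(94, 2)·p = 4371 · (1/1128) = 31/8.
E[α(G)] ≥ n − E[|E(G)|] = 94 − 31/8 = 721/8.
Numerically: ≈ 90.12500.
(This is only a lower bound; the true E[α(G)] may be larger.)

E[α(G)] ≥ 721/8 ≈ 90.12500.


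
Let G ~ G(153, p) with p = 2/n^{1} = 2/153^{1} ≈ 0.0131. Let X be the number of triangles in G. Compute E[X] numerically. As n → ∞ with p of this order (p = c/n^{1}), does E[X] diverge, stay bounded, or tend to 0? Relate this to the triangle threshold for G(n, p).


Number of potential triangles: C(153, 3) = 585276.
Each occurs with probability p³ ≈ (0.0131)³ ≈ 2.23365e-06.
By linearity: E[X] = C(153, 3)·p³ ≈ 585276 · 2.23365e-06 ≈ 1.307.
Here α = 1, so p = 2/n is exactly at the triangle threshold p ~ 1/n. Asymptotically E[X] → c³/6 = 2³/6 = 4/3 ≈ 1.333, a bounded constant. In this regime the triangle count is asymptotically Poisson(c³/6).

E[X] ≈ 1.307; in regime p = Θ(1/n^{1}) E[X] stays bounded (at the triangle threshold p ~ 1/n).


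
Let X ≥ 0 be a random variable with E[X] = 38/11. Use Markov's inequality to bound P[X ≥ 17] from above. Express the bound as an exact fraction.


μ = E[X] = 38/11, a = 17.
Markov: P[X ≥ 17] ≤ μ/a = (38/11)/17 = 38/187.
Numerically: ≈ 0.2032.
(Since a = 17 > μ = 3.4545, the bound 38/187 is < 1 and informative.)

P[X ≥ 17] ≤ 38/187 ≈ 0.2032.


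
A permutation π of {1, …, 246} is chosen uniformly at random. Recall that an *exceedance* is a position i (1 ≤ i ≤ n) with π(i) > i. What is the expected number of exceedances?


Write X = Σ_{i=1}^{246} X_i, where X_i = 1_{π(i) > i}.
For each fixed i, π(i) is uniform over {1, …, 246} (marginal of a uniform permutation), so P[π(i) > i] = (n − i)/n. Summing: Σ_{i=1}^{246} (n − i)/n = (0 + 1 + … + 245)/246 = 246(246 − 1)/(2·246) = (246 − 1)/2.
Hence E[X] = Σ_{i=1}^{246} (246 − i)/246 = 245/2 ≈ 122.500.

E[X] = 245/2 = 122.500.


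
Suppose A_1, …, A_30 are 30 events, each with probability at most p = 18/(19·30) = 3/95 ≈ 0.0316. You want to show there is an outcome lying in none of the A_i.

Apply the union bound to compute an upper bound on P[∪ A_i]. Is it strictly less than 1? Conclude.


Union bound: P[∪_{i=1}^{30} A_i] ≤ Σ_i P[A_i] ≤ 30·p = 30·(3/95) = 18/19.
Numerically: 18/19 ≈ 0.9474.
Is 18/19 < 1? YES.
Since P[∪ A_i] ≤ 18/19 < 1, the complement has P[∩ A_i^c] ≥ 1 − 18/19 = 1/19 > 0, so some outcome avoids every A_i.

30·p = 18/19 ≈ 0.9474; existence CERTIFIED by the union bound.


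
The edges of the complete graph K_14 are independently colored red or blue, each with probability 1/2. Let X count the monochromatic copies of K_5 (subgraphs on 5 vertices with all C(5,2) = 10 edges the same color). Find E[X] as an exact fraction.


Let X = Σ_S X_S over the C(14, 5) = 2002 subsets S of size 5, where X_S = 1 if the K_5 on S is monochromatic.
For a fixed S, the K_5 on S has C(5, 2) = 10 edges. P[all 10 edges red] = (1/2)^10, and likewise for blue, so P[monochromatic] = 2·(1/2)^10 = 2^{1 − 10} = 1/512.
By linearity: E[X] = C(14, 5) · 2^{1 − 10} = 2002 · 1/512 = 1001/256.
Numerically: E[X] ≈ 3.910.

E[X] = C(14,5)·2^(1−C(5,2)) = 1001/256 ≈ 3.910.


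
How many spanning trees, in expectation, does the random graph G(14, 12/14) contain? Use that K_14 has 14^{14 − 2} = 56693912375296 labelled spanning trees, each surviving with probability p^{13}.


K_14 has 14^{14 − 2} = 56693912375296 labelled spanning trees.
For each such spanning tree H, let X_H = 1 if all 13 edges of H are present in G. Then P[X_H = 1] = p^{13} = (6/7)^{13} = 13060694016/96889010407.
Summing the indicators: E[X] = Σ_H E[X_H] = 56693912375296 · p^{13} = 56693912375296 · 13060694016/96889010407 = 53496602689536/7.
Numerically: E[X] ≈ 7.64e+12.

E[X] = 56693912375296 · (6/7)^{13} = 53496602689536/7 ≈ 7.64e+12.


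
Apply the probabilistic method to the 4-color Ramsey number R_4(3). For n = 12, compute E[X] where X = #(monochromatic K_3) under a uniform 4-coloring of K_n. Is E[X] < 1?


E[X] = C(12, 3) · 4^{1 − 3} = 220 · 4^{−2} = 220/16.
As a reduced fraction: E[X] = 55/4 ≈ 13.7500000.
Is E[X] < 1? NO.
Since E[X] ≥ 1, the first-moment bound is inconclusive at n = 12; it does NOT by itself certify R_4(3) > 12.

E[X] = 55/4 ≈ 13.7500000; E[X] ≥ 1; first-moment method inconclusive here.


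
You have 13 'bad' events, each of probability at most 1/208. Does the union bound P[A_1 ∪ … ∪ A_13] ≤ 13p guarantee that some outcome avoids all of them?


Union bound: P[∪_{i=1}^{13} A_i] ≤ Σ_i P[A_i] ≤ 13·p = 13·(1/208) = 1/16.
Numerically: 1/16 ≈ 0.062500.
Is 1/16 < 1? YES.
Since P[∪ A_i] ≤ 1/16 < 1, the complement has P[∩ A_i^c] ≥ 1 − 1/16 = 15/16 > 0, so some outcome avoids every A_i.

13·p = 1/16 ≈ 0.062500; existence CERTIFIED by the union bound.


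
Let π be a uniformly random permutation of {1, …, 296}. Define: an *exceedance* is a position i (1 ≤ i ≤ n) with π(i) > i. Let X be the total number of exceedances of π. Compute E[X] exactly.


Write X = Σ_{i=1}^{296} X_i, where X_i = 1_{π(i) > i}.
For each fixed i, π(i) is uniform over {1, …, 296} (marginal of a uniform permutation), so P[π(i) > i] = (n − i)/n. Summing: Σ_{i=1}^{296} (n − i)/n = (0 + 1 + … + 295)/296 = 296(296 − 1)/(2·296) = (296 − 1)/2.
Hence E[X] = Σ_{i=1}^{296} (296 − i)/296 = 295/2 ≈ 147.500.

E[X] = 295/2 = 147.500.


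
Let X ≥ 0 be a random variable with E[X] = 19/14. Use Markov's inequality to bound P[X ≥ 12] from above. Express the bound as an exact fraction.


μ = E[X] = 19/14, a = 12.
Markov: P[X ≥ 12] ≤ μ/a = (19/14)/12 = 19/168.
Numerically: ≈ 0.11310.
(Since a = 12 > μ = 1.35714, the bound 19/168 is < 1 and informative.)

P[X ≥ 12] ≤ 19/168 ≈ 0.11310.


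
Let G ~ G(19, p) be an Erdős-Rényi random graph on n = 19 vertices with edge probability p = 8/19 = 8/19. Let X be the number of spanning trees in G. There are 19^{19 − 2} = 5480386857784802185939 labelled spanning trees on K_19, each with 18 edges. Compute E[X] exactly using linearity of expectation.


K_19 has 19^{19 − 2} = 5480386857784802185939 labelled spanning trees.
For each such spanning tree H, let X_H = 1 if all 18 edges of H are present in G. Then P[X_H = 1] = p^{18} = (8/19)^{18} = 18014398509481984/104127350297911241532841.
By linearity of expectation: E[X] = Σ_H E[X_H] = 5480386857784802185939 · p^{18} = 5480386857784802185939 · 18014398509481984/104127350297911241532841 = 18014398509481984/19.
Numerically: E[X] ≈ 9.4813e+14.

E[X] = 5480386857784802185939 · (8/19)^{18} = 18014398509481984/19 ≈ 9.4813e+14.


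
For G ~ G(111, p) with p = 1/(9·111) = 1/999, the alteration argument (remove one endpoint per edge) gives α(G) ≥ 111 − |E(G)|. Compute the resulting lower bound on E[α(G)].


E[|E(G)|] = C(111, 2)·p = 6105 · (1/999) = 55/9.
E[α(G)] ≥ n − E[|E(G)|] = 111 − 55/9 = 944/9.
Numerically: ≈ 104.889.
(This is only a lower bound; the true E[α(G)] may be larger.)

E[α(G)] ≥ 944/9 ≈ 104.889.


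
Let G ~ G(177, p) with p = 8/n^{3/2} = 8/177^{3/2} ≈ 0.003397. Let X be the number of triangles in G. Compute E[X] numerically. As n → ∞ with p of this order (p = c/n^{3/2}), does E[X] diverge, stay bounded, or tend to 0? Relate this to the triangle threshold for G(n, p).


Number of potential triangles: C(177, 3) = 908600.
Each occurs with probability p³ ≈ (0.003397)³ ≈ 3.920941e-08.
By linearity: E[X] = C(177, 3)·p³ ≈ 908600 · 3.920941e-08 ≈ 0.0356.
Since α = 3/2 > 1, p = c/n^{3/2} = o(1/n) is below the triangle threshold p ~ 1/n. Asymptotically E[X] ~ (c³/6)·n^{3(1−α)} = (8³/6)·n^{-1.5} → 0, so by Markov's inequality G has no triangles w.h.p.

E[X] ≈ 0.0356; in regime p = Θ(1/n^{3/2}) E[X] tends to 0 (below the triangle threshold p ~ 1/n).


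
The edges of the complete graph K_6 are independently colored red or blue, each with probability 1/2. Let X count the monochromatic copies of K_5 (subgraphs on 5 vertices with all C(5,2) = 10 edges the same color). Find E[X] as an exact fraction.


Let X = Σ_S X_S over the C(6, 5) = 6 subsets S of size 5, where X_S = 1 if the K_5 on S is monochromatic.
For a fixed S, the K_5 on S has C(5, 2) = 10 edges. P[all 10 edges red] = (1/2)^10, and likewise for blue, so P[monochromatic] = 2·(1/2)^10 = 2^{1 − 10} = 1/512.
By linearity: E[X] = C(6, 5) · 2^{1 − 10} = 6 · 1/512 = 3/256.
Numerically: E[X] ≈ 0.01172.

E[X] = C(6,5)·2^(1−C(5,2)) = 3/256 ≈ 0.01172.


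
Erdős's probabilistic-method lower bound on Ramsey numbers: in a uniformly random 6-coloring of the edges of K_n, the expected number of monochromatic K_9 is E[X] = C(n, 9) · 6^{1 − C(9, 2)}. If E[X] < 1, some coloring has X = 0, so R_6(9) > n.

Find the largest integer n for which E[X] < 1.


We need C(n, 9) · 6^{1 − 36} < 1, i.e. C(n, 9) < 6^{36 − 1} = 1719070799748422591028658176.
Check values of n near the boundary:
  n = 4407: C(4407, 9) = 1713856532599459170657070050; 1713856532599459170657070050 < 1719070799748422591028658176? YES
  n = 4408: C(4408, 9) = 1717362945146264156457459600; 1717362945146264156457459600 < 1719070799748422591028658176? YES
  n = 4409: C(4409, 9) = 1720875732988608787686577131; 1720875732988608787686577131 < 1719070799748422591028658176? NO
The largest n with C(n, 9) < 1719070799748422591028658176 is n = 4408 (where E[X] = 35778394690547169926197075/35813974994758803979763712 ≈ 0.999). Hence R_6(9) > 4408, i.e. R_6(9) ≥ 4409.

Largest n = 4408; hence R_6(9) > 4408.


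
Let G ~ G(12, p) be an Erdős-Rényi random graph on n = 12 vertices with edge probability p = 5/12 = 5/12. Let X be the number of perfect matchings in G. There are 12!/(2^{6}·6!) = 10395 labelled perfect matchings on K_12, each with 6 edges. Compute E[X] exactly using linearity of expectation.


K_12 has 12!/(2^{6}·6!) = 10395 labelled perfect matchings.
For each such perfect matching H, let X_H = 1 if all 6 edges of H are present in G. Then P[X_H = 1] = p^{6} = (5/12)^{6} = 15625/2985984.
By linearity: E[X] = Σ_H E[X_H] = 10395 · p^{6} = 10395 · 15625/2985984 = 6015625/110592.
Numerically: E[X] ≈ 54.4.

E[X] = 10395 · (5/12)^{6} = 6015625/110592 ≈ 54.4.


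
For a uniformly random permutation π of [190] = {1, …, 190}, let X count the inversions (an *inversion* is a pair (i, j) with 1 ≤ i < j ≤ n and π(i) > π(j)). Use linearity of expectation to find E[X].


Write X = Σ X_I over the C(190, 2) = 17955 pairs i < j, with X_I the indicator of one inversion.
There are 17955 indicators.
For each fixed pair i < j, the values π(i) and π(j) are two distinct elements of {1, …, 190} in uniformly random order; by symmetry P[π(i) > π(j)] = 1/2.
By linearity: E[X] = 17955 · (1/2) = C(190, 2) · (1/2) = 17955/2 = 17955/2 ≈ 8977.5000.

E[X] = 17955/2 = 8977.5000.


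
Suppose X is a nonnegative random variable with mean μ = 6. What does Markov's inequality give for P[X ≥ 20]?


μ = E[X] = 6, a = 20.
Markov: P[X ≥ 20] ≤ μ/a = (6)/20 = 3/10.
Numerically: ≈ 0.300.
(Since a = 20 > μ = 6.000, the bound 3/10 is < 1 and informative.)

P[X ≥ 20] ≤ 3/10 ≈ 0.300.


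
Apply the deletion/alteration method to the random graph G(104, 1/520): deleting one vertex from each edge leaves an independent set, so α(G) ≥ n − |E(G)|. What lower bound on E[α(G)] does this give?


E[|E(G)|] = C(104, 2)·p = 5356 · (1/520) = 103/10.
E[α(G)] ≥ n − E[|E(G)|] = 104 − 103/10 = 937/10.
Numerically: ≈ 93.700.
(This is only a lower bound; the true E[α(G)] may be larger.)

E[α(G)] ≥ 937/10 ≈ 93.700.


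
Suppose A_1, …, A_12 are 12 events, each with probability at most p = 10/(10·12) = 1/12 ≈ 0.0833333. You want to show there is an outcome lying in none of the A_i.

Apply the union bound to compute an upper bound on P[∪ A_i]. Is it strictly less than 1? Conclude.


Union bound: P[∪_{i=1}^{12} A_i] ≤ Σ_i P[A_i] ≤ 12·p = 12·(1/12) = 1.
Numerically: 1 ≈ 1.0000000.
Is 1 < 1? NO.
Since the bound 1 is ≥ 1, the union bound is uninformative here; it does NOT by itself certify existence.

12·p = 1 ≈ 1.0000000; existence NOT certified by the union bound.


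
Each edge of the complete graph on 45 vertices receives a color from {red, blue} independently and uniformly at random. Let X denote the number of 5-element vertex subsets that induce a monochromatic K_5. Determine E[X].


Let X = Σ_S X_S over the C(45, 5) = 1221759 subsets S of size 5, where X_S = 1 if the K_5 on S is monochromatic.
For a fixed S, the K_5 on S has C(5, 2) = 10 edges. P[all 10 edges red] = (1/2)^10, and likewise for blue, so P[monochromatic] = 2·(1/2)^10 = 2^{1 − 10} = 1/512.
By linearity of expectation: E[X] = C(45, 5) · 2^{1 − 10} = 1221759 · 1/512 = 1221759/512.
Numerically: E[X] ≈ 2386.248047.

E[X] = C(45,5)·2^(1−C(5,2)) = 1221759/512 ≈ 2386.248047.


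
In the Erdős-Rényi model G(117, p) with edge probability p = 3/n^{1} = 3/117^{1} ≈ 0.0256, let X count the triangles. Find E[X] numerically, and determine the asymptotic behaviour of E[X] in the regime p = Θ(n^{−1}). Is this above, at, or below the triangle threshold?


Number of potential triangles: C(117, 3) = 260130.
Each occurs with probability p³ ≈ (0.0256)³ ≈ 1.68580e-05.
By linearity: E[X] = C(117, 3)·p³ ≈ 260130 · 1.68580e-05 ≈ 4.385.
Here α = 1, so p = 3/n is exactly at the triangle threshold p ~ 1/n. Asymptotically E[X] → c³/6 = 3³/6 = 9/2 ≈ 4.500, a bounded constant. In this regime the triangle count is asymptotically Poisson(c³/6).

E[X] ≈ 4.385; in regime p = Θ(1/n^{1}) E[X] stays bounded (at the triangle threshold p ~ 1/n).


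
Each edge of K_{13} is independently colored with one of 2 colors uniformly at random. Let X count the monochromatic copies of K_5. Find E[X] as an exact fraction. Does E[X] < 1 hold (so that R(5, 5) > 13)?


E[X] = C(13, 5) · 2^{1 − 10} = 1287 · 2^{−9} = 1287/512.
As a reduced fraction: E[X] = 1287/512 ≈ 2.514.
Is E[X] < 1? NO.
Since E[X] ≥ 1, the first-moment bound is inconclusive at n = 13; it does NOT by itself certify R(5, 5) > 13.

E[X] = 1287/512 ≈ 2.514; E[X] ≥ 1; first-moment method inconclusive here.


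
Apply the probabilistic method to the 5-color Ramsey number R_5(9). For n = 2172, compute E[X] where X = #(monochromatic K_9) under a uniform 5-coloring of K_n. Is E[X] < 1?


E[X] = C(2172, 9) · 5^{1 − 36} = 2915866900084148060642020 · 5^{−35} = 2915866900084148060642020/2910383045673370361328125.
As a reduced fraction: E[X] = 583173380016829612128404/582076609134674072265625 ≈ 1.002.
Is E[X] < 1? NO.
Since E[X] ≥ 1, the first-moment bound is inconclusive at n = 2172; it does NOT by itself certify R_5(9) > 2172.

E[X] = 583173380016829612128404/582076609134674072265625 ≈ 1.002; E[X] ≥ 1; first-moment method inconclusive here.


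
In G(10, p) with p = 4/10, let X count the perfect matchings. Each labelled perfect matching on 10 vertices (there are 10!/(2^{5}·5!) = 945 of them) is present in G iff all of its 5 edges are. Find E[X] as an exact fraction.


K_10 has 10!/(2^{5}·5!) = 945 labelled perfect matchings.
For each such perfect matching H, let X_H = 1 if all 5 edges of H are present in G. Then P[X_H = 1] = p^{5} = (2/5)^{5} = 32/3125.
Summing the indicators: E[X] = Σ_H E[X_H] = 945 · p^{5} = 945 · 32/3125 = 6048/625.
Numerically: E[X] ≈ 9.6768.

E[X] = 945 · (2/5)^{5} = 6048/625 ≈ 9.6768.


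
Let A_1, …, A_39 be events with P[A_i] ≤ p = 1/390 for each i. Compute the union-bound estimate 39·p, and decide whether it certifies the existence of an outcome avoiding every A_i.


Union bound: P[∪_{i=1}^{39} A_i] ≤ Σ_i P[A_i] ≤ 39·p = 39·(1/390) = 1/10.
Numerically: 1/10 ≈ 0.100.
Is 1/10 < 1? YES.
Since P[∪ A_i] ≤ 1/10 < 1, the complement has P[∩ A_i^c] ≥ 1 − 1/10 = 9/10 > 0, so some outcome avoids every A_i.

39·p = 1/10 ≈ 0.100; existence CERTIFIED by the union bound.


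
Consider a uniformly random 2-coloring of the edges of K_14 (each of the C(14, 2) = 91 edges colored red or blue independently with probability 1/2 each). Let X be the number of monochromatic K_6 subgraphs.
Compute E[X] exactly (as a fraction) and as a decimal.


Let X = Σ_S X_S over the C(14, 6) = 3003 subsets S of size 6, where X_S = 1 if the K_6 on S is monochromatic.
For a fixed S, the K_6 on S has C(6, 2) = 15 edges. P[all 15 edges red] = (1/2)^15, and likewise for blue, so P[monochromatic] = 2·(1/2)^15 = 2^{1 − 15} = 1/16384.
Summing: E[X] = C(14, 6) · 2^{1 − 15} = 3003 · 1/16384 = 3003/16384.
Numerically: E[X] ≈ 0.1833.

E[X] = C(14,6)·2^(1−C(6,2)) = 3003/16384 ≈ 0.1833.


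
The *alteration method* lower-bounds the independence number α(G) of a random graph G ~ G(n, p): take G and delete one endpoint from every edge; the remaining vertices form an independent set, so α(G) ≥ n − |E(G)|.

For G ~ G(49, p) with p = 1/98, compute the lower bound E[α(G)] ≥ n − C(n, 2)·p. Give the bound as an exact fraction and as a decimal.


E[|E(G)|] = C(49, 2)·p = 1176 · (1/98) = 12.
E[α(G)] ≥ n − E[|E(G)|] = 49 − 12 = 37.
Numerically: ≈ 37.000000.
(This is only a lower bound; the true E[α(G)] may be larger.)

E[α(G)] ≥ 37 ≈ 37.000000.


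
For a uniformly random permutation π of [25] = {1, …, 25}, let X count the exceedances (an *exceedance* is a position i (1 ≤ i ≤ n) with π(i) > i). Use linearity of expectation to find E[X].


Write X = Σ_{i=1}^{25} X_i, where X_i = 1_{π(i) > i}.
For each fixed i, π(i) is uniform over {1, …, 25} (marginal of a uniform permutation), so P[π(i) > i] = (n − i)/n. Summing: Σ_{i=1}^{25} (n − i)/n = (0 + 1 + … + 24)/25 = 25(25 − 1)/(2·25) = (25 − 1)/2.
Hence E[X] = Σ_{i=1}^{25} (25 − i)/25 = 12 ≈ 12.00000.

E[X] = 12 = 12.00000.


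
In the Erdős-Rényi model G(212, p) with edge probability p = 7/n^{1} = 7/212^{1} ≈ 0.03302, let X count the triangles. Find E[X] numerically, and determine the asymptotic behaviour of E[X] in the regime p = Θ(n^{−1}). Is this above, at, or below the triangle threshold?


Number of potential triangles: C(212, 3) = 1565620.
Each occurs with probability p³ ≈ (0.03302)³ ≈ 3.599868e-05.
By linearity: E[X] = C(212, 3)·p³ ≈ 1565620 · 3.599868e-05 ≈ 56.3602.
Here α = 1, so p = 7/n is exactly at the triangle threshold p ~ 1/n. Asymptotically E[X] → c³/6 = 7³/6 = 343/6 ≈ 57.1667, a bounded constant. In this regime the triangle count is asymptotically Poisson(c³/6).

E[X] ≈ 56.3602; in regime p = Θ(1/n^{1}) E[X] stays bounded (at the triangle threshold p ~ 1/n).


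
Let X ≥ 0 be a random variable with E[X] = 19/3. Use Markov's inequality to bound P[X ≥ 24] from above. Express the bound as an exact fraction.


μ = E[X] = 19/3, a = 24.
Markov: P[X ≥ 24] ≤ μ/a = (19/3)/24 = 19/72.
Numerically: ≈ 0.264.
(Since a = 24 > μ = 6.333, the bound 19/72 is < 1 and informative.)

P[X ≥ 24] ≤ 19/72 ≈ 0.264.


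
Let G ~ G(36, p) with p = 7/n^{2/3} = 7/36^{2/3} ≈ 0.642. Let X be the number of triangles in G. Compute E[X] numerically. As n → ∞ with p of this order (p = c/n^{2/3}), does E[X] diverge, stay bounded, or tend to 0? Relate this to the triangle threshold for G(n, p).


Number of potential triangles: C(36, 3) = 7140.
Each occurs with probability p³ ≈ (0.642)³ ≈ 2.646605e-01.
By linearity: E[X] = C(36, 3)·p³ ≈ 7140 · 2.646605e-01 ≈ 1889.6759.
Since α = 2/3 < 1, p = c/n^{2/3} ≫ 1/n is above the triangle threshold p ~ 1/n. Asymptotically E[X] ~ (c³/6)·n^{3(1−α)} = (7³/6)·n^{1} → ∞; triangles are abundant w.h.p.

E[X] ≈ 1889.6759; in regime p = Θ(1/n^{2/3}) E[X] diverges (above the triangle threshold p ~ 1/n).


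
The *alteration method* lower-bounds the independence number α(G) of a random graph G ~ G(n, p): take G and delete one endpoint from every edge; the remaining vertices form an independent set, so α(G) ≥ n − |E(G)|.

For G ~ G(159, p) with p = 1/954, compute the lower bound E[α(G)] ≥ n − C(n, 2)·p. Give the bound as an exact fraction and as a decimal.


E[|E(G)|] = C(159, 2)·p = 12561 · (1/954) = 79/6.
E[α(G)] ≥ n − E[|E(G)|] = 159 − 79/6 = 875/6.
Numerically: ≈ 145.83333.
(This is only a lower bound; the true E[α(G)] may be larger.)

E[α(G)] ≥ 875/6 ≈ 145.83333.


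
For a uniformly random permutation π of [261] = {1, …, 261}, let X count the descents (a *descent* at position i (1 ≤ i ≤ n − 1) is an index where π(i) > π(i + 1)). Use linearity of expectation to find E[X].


Write X = Σ X_I over i = 1, …, 260, with X_I the indicator of one descent.
There are 260 indicators.
For each fixed i, the pair (π(i), π(i+1)) is a uniformly random ordered pair of distinct values from {1, …, 261}; by symmetry P[π(i) > π(i+1)] = 1/2.
By linearity: E[X] = 260 · (1/2) = (261 − 1) · (1/2) = 130 ≈ 130.000000.

E[X] = 130 = 130.000000.
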